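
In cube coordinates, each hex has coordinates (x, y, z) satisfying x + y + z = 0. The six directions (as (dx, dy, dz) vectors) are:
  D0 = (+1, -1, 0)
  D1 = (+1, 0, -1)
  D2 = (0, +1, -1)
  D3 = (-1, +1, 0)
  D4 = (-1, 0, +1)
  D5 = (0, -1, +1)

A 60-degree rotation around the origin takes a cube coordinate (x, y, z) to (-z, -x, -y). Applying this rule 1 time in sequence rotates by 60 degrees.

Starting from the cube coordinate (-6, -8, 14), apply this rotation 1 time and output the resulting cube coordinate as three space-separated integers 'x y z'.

Answer: -14 6 8

Derivation:
Start: (-6, -8, 14)
Step 1: (-6, -8, 14) -> (-(14), -(-6), -(-8)) = (-14, 6, 8)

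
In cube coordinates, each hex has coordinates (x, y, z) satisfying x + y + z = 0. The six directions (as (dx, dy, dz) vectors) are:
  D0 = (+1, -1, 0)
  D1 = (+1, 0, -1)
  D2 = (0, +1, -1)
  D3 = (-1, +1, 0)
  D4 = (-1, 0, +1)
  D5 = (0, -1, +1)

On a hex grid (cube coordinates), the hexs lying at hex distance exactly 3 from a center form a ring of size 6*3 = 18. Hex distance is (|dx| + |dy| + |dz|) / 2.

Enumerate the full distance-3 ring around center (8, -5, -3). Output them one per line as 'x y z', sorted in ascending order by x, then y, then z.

Walk ring at distance 3 from (8, -5, -3):
Start at center + D4*3 = (5, -5, 0)
  hex 0: (5, -5, 0)
  hex 1: (6, -6, 0)
  hex 2: (7, -7, 0)
  hex 3: (8, -8, 0)
  hex 4: (9, -8, -1)
  hex 5: (10, -8, -2)
  hex 6: (11, -8, -3)
  hex 7: (11, -7, -4)
  hex 8: (11, -6, -5)
  hex 9: (11, -5, -6)
  hex 10: (10, -4, -6)
  hex 11: (9, -3, -6)
  hex 12: (8, -2, -6)
  hex 13: (7, -2, -5)
  hex 14: (6, -2, -4)
  hex 15: (5, -2, -3)
  hex 16: (5, -3, -2)
  hex 17: (5, -4, -1)
Sorted: 18 hexes.

Answer: 5 -5 0
5 -4 -1
5 -3 -2
5 -2 -3
6 -6 0
6 -2 -4
7 -7 0
7 -2 -5
8 -8 0
8 -2 -6
9 -8 -1
9 -3 -6
10 -8 -2
10 -4 -6
11 -8 -3
11 -7 -4
11 -6 -5
11 -5 -6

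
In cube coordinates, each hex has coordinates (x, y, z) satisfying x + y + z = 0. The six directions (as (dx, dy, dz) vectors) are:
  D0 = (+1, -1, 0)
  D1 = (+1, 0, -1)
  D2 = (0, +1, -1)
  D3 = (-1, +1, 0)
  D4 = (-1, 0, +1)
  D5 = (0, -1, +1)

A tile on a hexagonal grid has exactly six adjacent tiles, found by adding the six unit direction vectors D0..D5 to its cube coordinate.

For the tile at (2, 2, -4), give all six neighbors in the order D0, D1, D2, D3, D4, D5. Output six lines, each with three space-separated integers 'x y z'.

Answer: 3 1 -4
3 2 -5
2 3 -5
1 3 -4
1 2 -3
2 1 -3

Derivation:
Center: (2, 2, -4). Add each direction:
  D0: (2, 2, -4) + (1, -1, 0) = (3, 1, -4)
  D1: (2, 2, -4) + (1, 0, -1) = (3, 2, -5)
  D2: (2, 2, -4) + (0, 1, -1) = (2, 3, -5)
  D3: (2, 2, -4) + (-1, 1, 0) = (1, 3, -4)
  D4: (2, 2, -4) + (-1, 0, 1) = (1, 2, -3)
  D5: (2, 2, -4) + (0, -1, 1) = (2, 1, -3)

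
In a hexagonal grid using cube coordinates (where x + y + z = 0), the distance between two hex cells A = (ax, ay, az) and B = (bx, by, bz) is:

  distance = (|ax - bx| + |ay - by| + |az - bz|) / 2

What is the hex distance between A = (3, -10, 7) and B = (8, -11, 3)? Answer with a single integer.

|ax - bx| = |3 - 8| = 5
|ay - by| = |-10 - (-11)| = 1
|az - bz| = |7 - 3| = 4
distance = (5 + 1 + 4) / 2 = 10 / 2 = 5

Answer: 5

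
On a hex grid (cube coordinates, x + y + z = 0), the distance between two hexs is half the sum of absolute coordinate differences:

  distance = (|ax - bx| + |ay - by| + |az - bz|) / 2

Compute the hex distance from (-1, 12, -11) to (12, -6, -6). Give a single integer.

Answer: 18

Derivation:
|ax - bx| = |-1 - 12| = 13
|ay - by| = |12 - (-6)| = 18
|az - bz| = |-11 - (-6)| = 5
distance = (13 + 18 + 5) / 2 = 36 / 2 = 18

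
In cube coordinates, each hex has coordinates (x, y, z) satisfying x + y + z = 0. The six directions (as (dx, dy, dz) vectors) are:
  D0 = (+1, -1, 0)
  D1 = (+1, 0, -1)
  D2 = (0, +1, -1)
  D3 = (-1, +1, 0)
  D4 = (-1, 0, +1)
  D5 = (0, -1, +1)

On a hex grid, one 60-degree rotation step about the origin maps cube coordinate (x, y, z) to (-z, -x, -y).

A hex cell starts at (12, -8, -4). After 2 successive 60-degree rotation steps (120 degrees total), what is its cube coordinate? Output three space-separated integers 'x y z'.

Answer: -8 -4 12

Derivation:
Start: (12, -8, -4)
Step 1: (12, -8, -4) -> (-(-4), -(12), -(-8)) = (4, -12, 8)
Step 2: (4, -12, 8) -> (-(8), -(4), -(-12)) = (-8, -4, 12)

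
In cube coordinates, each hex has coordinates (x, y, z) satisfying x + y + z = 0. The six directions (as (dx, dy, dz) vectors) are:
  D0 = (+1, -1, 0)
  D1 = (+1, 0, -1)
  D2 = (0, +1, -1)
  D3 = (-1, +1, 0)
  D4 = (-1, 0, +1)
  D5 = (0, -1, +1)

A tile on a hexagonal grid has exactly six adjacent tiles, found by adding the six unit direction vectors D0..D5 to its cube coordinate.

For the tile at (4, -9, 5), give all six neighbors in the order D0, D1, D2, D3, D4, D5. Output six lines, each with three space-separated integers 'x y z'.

Center: (4, -9, 5). Add each direction:
  D0: (4, -9, 5) + (1, -1, 0) = (5, -10, 5)
  D1: (4, -9, 5) + (1, 0, -1) = (5, -9, 4)
  D2: (4, -9, 5) + (0, 1, -1) = (4, -8, 4)
  D3: (4, -9, 5) + (-1, 1, 0) = (3, -8, 5)
  D4: (4, -9, 5) + (-1, 0, 1) = (3, -9, 6)
  D5: (4, -9, 5) + (0, -1, 1) = (4, -10, 6)

Answer: 5 -10 5
5 -9 4
4 -8 4
3 -8 5
3 -9 6
4 -10 6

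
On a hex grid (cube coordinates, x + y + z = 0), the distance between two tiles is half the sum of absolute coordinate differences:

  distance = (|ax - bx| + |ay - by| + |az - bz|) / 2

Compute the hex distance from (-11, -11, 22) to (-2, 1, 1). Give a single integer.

|ax - bx| = |-11 - (-2)| = 9
|ay - by| = |-11 - 1| = 12
|az - bz| = |22 - 1| = 21
distance = (9 + 12 + 21) / 2 = 42 / 2 = 21

Answer: 21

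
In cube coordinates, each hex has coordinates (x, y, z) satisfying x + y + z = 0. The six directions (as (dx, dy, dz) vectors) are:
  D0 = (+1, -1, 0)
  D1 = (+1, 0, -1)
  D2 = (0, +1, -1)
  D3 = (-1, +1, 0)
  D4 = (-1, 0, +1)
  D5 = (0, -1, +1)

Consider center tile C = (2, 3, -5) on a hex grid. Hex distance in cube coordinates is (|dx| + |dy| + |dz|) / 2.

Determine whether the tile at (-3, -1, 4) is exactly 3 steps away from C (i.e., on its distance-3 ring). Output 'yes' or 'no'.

|px - cx| = |-3 - 2| = 5
|py - cy| = |-1 - 3| = 4
|pz - cz| = |4 - (-5)| = 9
distance = (5+4+9)/2 = 18/2 = 9
radius = 3; distance != radius -> no

Answer: no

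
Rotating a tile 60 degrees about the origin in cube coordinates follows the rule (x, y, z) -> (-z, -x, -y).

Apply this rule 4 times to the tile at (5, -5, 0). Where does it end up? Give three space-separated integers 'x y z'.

Answer: 0 5 -5

Derivation:
Start: (5, -5, 0)
Step 1: (5, -5, 0) -> (-(0), -(5), -(-5)) = (0, -5, 5)
Step 2: (0, -5, 5) -> (-(5), -(0), -(-5)) = (-5, 0, 5)
Step 3: (-5, 0, 5) -> (-(5), -(-5), -(0)) = (-5, 5, 0)
Step 4: (-5, 5, 0) -> (-(0), -(-5), -(5)) = (0, 5, -5)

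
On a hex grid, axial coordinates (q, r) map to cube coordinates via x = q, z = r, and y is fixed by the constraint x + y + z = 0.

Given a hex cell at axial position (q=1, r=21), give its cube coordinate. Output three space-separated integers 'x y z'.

Answer: 1 -22 21

Derivation:
x = q = 1
z = r = 21
y = -x - z = -(1) - (21) = -22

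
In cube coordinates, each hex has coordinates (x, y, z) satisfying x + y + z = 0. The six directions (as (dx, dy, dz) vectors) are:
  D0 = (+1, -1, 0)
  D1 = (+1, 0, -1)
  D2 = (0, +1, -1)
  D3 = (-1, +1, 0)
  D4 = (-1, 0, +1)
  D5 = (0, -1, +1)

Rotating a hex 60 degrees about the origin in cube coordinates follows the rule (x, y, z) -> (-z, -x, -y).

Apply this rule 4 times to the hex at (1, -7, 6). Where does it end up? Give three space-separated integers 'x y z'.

Start: (1, -7, 6)
Step 1: (1, -7, 6) -> (-(6), -(1), -(-7)) = (-6, -1, 7)
Step 2: (-6, -1, 7) -> (-(7), -(-6), -(-1)) = (-7, 6, 1)
Step 3: (-7, 6, 1) -> (-(1), -(-7), -(6)) = (-1, 7, -6)
Step 4: (-1, 7, -6) -> (-(-6), -(-1), -(7)) = (6, 1, -7)

Answer: 6 1 -7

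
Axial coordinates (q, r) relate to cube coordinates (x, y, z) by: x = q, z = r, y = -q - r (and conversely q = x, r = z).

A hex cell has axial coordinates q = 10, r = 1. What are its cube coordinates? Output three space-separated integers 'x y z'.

x = q = 10
z = r = 1
y = -x - z = -(10) - (1) = -11

Answer: 10 -11 1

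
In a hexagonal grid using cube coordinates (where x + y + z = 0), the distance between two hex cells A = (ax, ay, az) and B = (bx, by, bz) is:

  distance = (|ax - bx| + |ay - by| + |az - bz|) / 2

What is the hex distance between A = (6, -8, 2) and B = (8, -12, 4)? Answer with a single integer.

Answer: 4

Derivation:
|ax - bx| = |6 - 8| = 2
|ay - by| = |-8 - (-12)| = 4
|az - bz| = |2 - 4| = 2
distance = (2 + 4 + 2) / 2 = 8 / 2 = 4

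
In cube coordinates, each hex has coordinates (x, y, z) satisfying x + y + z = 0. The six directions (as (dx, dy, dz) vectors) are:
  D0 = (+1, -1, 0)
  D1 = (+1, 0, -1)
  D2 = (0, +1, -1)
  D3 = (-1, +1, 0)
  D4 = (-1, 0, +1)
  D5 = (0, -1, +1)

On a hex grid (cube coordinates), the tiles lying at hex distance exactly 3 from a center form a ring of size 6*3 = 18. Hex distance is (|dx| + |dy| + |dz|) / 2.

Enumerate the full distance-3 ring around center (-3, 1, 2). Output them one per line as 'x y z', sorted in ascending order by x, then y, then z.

Walk ring at distance 3 from (-3, 1, 2):
Start at center + D4*3 = (-6, 1, 5)
  hex 0: (-6, 1, 5)
  hex 1: (-5, 0, 5)
  hex 2: (-4, -1, 5)
  hex 3: (-3, -2, 5)
  hex 4: (-2, -2, 4)
  hex 5: (-1, -2, 3)
  hex 6: (0, -2, 2)
  hex 7: (0, -1, 1)
  hex 8: (0, 0, 0)
  hex 9: (0, 1, -1)
  hex 10: (-1, 2, -1)
  hex 11: (-2, 3, -1)
  hex 12: (-3, 4, -1)
  hex 13: (-4, 4, 0)
  hex 14: (-5, 4, 1)
  hex 15: (-6, 4, 2)
  hex 16: (-6, 3, 3)
  hex 17: (-6, 2, 4)
Sorted: 18 hexes.

Answer: -6 1 5
-6 2 4
-6 3 3
-6 4 2
-5 0 5
-5 4 1
-4 -1 5
-4 4 0
-3 -2 5
-3 4 -1
-2 -2 4
-2 3 -1
-1 -2 3
-1 2 -1
0 -2 2
0 -1 1
0 0 0
0 1 -1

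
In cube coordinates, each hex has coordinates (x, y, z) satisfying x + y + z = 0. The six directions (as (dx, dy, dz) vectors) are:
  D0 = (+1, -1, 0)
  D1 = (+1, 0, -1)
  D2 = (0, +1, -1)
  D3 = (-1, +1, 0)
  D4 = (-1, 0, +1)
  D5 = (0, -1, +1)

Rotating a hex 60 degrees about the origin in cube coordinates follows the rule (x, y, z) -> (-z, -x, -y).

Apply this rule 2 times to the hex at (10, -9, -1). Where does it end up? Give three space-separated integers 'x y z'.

Answer: -9 -1 10

Derivation:
Start: (10, -9, -1)
Step 1: (10, -9, -1) -> (-(-1), -(10), -(-9)) = (1, -10, 9)
Step 2: (1, -10, 9) -> (-(9), -(1), -(-10)) = (-9, -1, 10)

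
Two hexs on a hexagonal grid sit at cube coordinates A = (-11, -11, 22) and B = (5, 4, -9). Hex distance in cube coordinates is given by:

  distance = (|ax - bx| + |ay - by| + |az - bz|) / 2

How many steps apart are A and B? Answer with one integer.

Answer: 31

Derivation:
|ax - bx| = |-11 - 5| = 16
|ay - by| = |-11 - 4| = 15
|az - bz| = |22 - (-9)| = 31
distance = (16 + 15 + 31) / 2 = 62 / 2 = 31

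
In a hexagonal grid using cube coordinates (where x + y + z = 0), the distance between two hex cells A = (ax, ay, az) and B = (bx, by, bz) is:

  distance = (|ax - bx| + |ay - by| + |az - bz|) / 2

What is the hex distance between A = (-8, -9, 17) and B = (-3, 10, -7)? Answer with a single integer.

Answer: 24

Derivation:
|ax - bx| = |-8 - (-3)| = 5
|ay - by| = |-9 - 10| = 19
|az - bz| = |17 - (-7)| = 24
distance = (5 + 19 + 24) / 2 = 48 / 2 = 24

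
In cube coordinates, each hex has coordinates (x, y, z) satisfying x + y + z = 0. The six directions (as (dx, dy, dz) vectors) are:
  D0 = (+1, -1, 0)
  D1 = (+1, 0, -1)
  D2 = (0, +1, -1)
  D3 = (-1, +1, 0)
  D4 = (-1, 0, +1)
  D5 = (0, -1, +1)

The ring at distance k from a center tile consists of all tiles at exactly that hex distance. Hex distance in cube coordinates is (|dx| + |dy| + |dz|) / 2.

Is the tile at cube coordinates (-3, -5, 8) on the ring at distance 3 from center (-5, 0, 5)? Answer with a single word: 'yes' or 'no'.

|px - cx| = |-3 - (-5)| = 2
|py - cy| = |-5 - 0| = 5
|pz - cz| = |8 - 5| = 3
distance = (2+5+3)/2 = 10/2 = 5
radius = 3; distance != radius -> no

Answer: no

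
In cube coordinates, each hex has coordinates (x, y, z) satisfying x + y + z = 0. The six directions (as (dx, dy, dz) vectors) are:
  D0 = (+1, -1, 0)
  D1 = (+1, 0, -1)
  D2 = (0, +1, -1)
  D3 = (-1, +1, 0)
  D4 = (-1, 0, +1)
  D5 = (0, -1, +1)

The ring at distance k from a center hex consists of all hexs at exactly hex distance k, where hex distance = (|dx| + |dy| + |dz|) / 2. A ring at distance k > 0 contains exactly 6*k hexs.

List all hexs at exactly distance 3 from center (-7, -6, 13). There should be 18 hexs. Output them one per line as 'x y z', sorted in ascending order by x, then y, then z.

Walk ring at distance 3 from (-7, -6, 13):
Start at center + D4*3 = (-10, -6, 16)
  hex 0: (-10, -6, 16)
  hex 1: (-9, -7, 16)
  hex 2: (-8, -8, 16)
  hex 3: (-7, -9, 16)
  hex 4: (-6, -9, 15)
  hex 5: (-5, -9, 14)
  hex 6: (-4, -9, 13)
  hex 7: (-4, -8, 12)
  hex 8: (-4, -7, 11)
  hex 9: (-4, -6, 10)
  hex 10: (-5, -5, 10)
  hex 11: (-6, -4, 10)
  hex 12: (-7, -3, 10)
  hex 13: (-8, -3, 11)
  hex 14: (-9, -3, 12)
  hex 15: (-10, -3, 13)
  hex 16: (-10, -4, 14)
  hex 17: (-10, -5, 15)
Sorted: 18 hexes.

Answer: -10 -6 16
-10 -5 15
-10 -4 14
-10 -3 13
-9 -7 16
-9 -3 12
-8 -8 16
-8 -3 11
-7 -9 16
-7 -3 10
-6 -9 15
-6 -4 10
-5 -9 14
-5 -5 10
-4 -9 13
-4 -8 12
-4 -7 11
-4 -6 10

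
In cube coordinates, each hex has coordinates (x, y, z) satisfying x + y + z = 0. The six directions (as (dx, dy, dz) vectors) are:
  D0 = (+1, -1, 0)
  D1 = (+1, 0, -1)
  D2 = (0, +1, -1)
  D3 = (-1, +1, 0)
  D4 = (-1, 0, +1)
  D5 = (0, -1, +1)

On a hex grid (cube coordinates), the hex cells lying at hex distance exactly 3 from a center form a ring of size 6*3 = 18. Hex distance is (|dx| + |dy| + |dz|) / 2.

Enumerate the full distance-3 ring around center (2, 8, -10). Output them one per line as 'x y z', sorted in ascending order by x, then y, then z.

Answer: -1 8 -7
-1 9 -8
-1 10 -9
-1 11 -10
0 7 -7
0 11 -11
1 6 -7
1 11 -12
2 5 -7
2 11 -13
3 5 -8
3 10 -13
4 5 -9
4 9 -13
5 5 -10
5 6 -11
5 7 -12
5 8 -13

Derivation:
Walk ring at distance 3 from (2, 8, -10):
Start at center + D4*3 = (-1, 8, -7)
  hex 0: (-1, 8, -7)
  hex 1: (0, 7, -7)
  hex 2: (1, 6, -7)
  hex 3: (2, 5, -7)
  hex 4: (3, 5, -8)
  hex 5: (4, 5, -9)
  hex 6: (5, 5, -10)
  hex 7: (5, 6, -11)
  hex 8: (5, 7, -12)
  hex 9: (5, 8, -13)
  hex 10: (4, 9, -13)
  hex 11: (3, 10, -13)
  hex 12: (2, 11, -13)
  hex 13: (1, 11, -12)
  hex 14: (0, 11, -11)
  hex 15: (-1, 11, -10)
  hex 16: (-1, 10, -9)
  hex 17: (-1, 9, -8)
Sorted: 18 hexes.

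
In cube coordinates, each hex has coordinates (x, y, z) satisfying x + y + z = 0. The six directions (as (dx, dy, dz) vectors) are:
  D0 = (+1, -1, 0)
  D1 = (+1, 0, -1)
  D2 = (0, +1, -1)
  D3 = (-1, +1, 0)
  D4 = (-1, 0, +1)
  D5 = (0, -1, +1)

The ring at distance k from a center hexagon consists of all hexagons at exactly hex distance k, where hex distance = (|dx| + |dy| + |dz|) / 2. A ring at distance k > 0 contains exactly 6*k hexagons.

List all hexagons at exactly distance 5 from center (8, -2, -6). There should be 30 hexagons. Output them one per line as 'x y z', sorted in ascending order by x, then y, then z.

Walk ring at distance 5 from (8, -2, -6):
Start at center + D4*5 = (3, -2, -1)
  hex 0: (3, -2, -1)
  hex 1: (4, -3, -1)
  hex 2: (5, -4, -1)
  hex 3: (6, -5, -1)
  hex 4: (7, -6, -1)
  hex 5: (8, -7, -1)
  hex 6: (9, -7, -2)
  hex 7: (10, -7, -3)
  hex 8: (11, -7, -4)
  hex 9: (12, -7, -5)
  hex 10: (13, -7, -6)
  hex 11: (13, -6, -7)
  hex 12: (13, -5, -8)
  hex 13: (13, -4, -9)
  hex 14: (13, -3, -10)
  hex 15: (13, -2, -11)
  hex 16: (12, -1, -11)
  hex 17: (11, 0, -11)
  hex 18: (10, 1, -11)
  hex 19: (9, 2, -11)
  hex 20: (8, 3, -11)
  hex 21: (7, 3, -10)
  hex 22: (6, 3, -9)
  hex 23: (5, 3, -8)
  hex 24: (4, 3, -7)
  hex 25: (3, 3, -6)
  hex 26: (3, 2, -5)
  hex 27: (3, 1, -4)
  hex 28: (3, 0, -3)
  hex 29: (3, -1, -2)
Sorted: 30 hexes.

Answer: 3 -2 -1
3 -1 -2
3 0 -3
3 1 -4
3 2 -5
3 3 -6
4 -3 -1
4 3 -7
5 -4 -1
5 3 -8
6 -5 -1
6 3 -9
7 -6 -1
7 3 -10
8 -7 -1
8 3 -11
9 -7 -2
9 2 -11
10 -7 -3
10 1 -11
11 -7 -4
11 0 -11
12 -7 -5
12 -1 -11
13 -7 -6
13 -6 -7
13 -5 -8
13 -4 -9
13 -3 -10
13 -2 -11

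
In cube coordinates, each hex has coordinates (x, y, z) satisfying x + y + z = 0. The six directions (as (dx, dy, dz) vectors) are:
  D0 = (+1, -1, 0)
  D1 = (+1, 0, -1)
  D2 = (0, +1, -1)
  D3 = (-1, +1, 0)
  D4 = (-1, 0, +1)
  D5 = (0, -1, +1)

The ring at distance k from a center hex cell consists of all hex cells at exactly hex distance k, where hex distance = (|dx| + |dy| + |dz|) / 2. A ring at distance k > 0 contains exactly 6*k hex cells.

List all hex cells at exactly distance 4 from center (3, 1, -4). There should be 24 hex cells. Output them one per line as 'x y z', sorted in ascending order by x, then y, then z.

Walk ring at distance 4 from (3, 1, -4):
Start at center + D4*4 = (-1, 1, 0)
  hex 0: (-1, 1, 0)
  hex 1: (0, 0, 0)
  hex 2: (1, -1, 0)
  hex 3: (2, -2, 0)
  hex 4: (3, -3, 0)
  hex 5: (4, -3, -1)
  hex 6: (5, -3, -2)
  hex 7: (6, -3, -3)
  hex 8: (7, -3, -4)
  hex 9: (7, -2, -5)
  hex 10: (7, -1, -6)
  hex 11: (7, 0, -7)
  hex 12: (7, 1, -8)
  hex 13: (6, 2, -8)
  hex 14: (5, 3, -8)
  hex 15: (4, 4, -8)
  hex 16: (3, 5, -8)
  hex 17: (2, 5, -7)
  hex 18: (1, 5, -6)
  hex 19: (0, 5, -5)
  hex 20: (-1, 5, -4)
  hex 21: (-1, 4, -3)
  hex 22: (-1, 3, -2)
  hex 23: (-1, 2, -1)
Sorted: 24 hexes.

Answer: -1 1 0
-1 2 -1
-1 3 -2
-1 4 -3
-1 5 -4
0 0 0
0 5 -5
1 -1 0
1 5 -6
2 -2 0
2 5 -7
3 -3 0
3 5 -8
4 -3 -1
4 4 -8
5 -3 -2
5 3 -8
6 -3 -3
6 2 -8
7 -3 -4
7 -2 -5
7 -1 -6
7 0 -7
7 1 -8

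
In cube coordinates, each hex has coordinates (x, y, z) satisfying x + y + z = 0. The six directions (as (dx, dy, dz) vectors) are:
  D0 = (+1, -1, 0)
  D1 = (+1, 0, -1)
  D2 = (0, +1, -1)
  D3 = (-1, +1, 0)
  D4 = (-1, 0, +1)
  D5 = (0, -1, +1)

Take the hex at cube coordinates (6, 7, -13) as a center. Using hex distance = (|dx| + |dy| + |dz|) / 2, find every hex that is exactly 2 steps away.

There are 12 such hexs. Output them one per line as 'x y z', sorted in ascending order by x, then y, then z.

Answer: 4 7 -11
4 8 -12
4 9 -13
5 6 -11
5 9 -14
6 5 -11
6 9 -15
7 5 -12
7 8 -15
8 5 -13
8 6 -14
8 7 -15

Derivation:
Walk ring at distance 2 from (6, 7, -13):
Start at center + D4*2 = (4, 7, -11)
  hex 0: (4, 7, -11)
  hex 1: (5, 6, -11)
  hex 2: (6, 5, -11)
  hex 3: (7, 5, -12)
  hex 4: (8, 5, -13)
  hex 5: (8, 6, -14)
  hex 6: (8, 7, -15)
  hex 7: (7, 8, -15)
  hex 8: (6, 9, -15)
  hex 9: (5, 9, -14)
  hex 10: (4, 9, -13)
  hex 11: (4, 8, -12)
Sorted: 12 hexes.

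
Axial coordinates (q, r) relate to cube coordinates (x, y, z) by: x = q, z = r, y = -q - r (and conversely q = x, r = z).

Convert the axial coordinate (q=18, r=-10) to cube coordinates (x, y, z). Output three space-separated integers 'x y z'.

Answer: 18 -8 -10

Derivation:
x = q = 18
z = r = -10
y = -x - z = -(18) - (-10) = -8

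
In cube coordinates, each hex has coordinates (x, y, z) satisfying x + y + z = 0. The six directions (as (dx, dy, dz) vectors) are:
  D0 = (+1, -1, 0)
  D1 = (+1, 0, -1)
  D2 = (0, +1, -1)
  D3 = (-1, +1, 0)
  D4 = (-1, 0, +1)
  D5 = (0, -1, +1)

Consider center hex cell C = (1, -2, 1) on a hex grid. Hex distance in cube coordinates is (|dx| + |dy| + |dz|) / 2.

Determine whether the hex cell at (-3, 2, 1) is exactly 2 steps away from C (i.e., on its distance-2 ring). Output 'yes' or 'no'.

|px - cx| = |-3 - 1| = 4
|py - cy| = |2 - (-2)| = 4
|pz - cz| = |1 - 1| = 0
distance = (4+4+0)/2 = 8/2 = 4
radius = 2; distance != radius -> no

Answer: no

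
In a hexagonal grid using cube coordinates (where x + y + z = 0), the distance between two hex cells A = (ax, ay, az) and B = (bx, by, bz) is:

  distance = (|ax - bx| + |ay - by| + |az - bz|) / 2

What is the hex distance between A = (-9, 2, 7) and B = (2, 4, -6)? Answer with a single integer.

|ax - bx| = |-9 - 2| = 11
|ay - by| = |2 - 4| = 2
|az - bz| = |7 - (-6)| = 13
distance = (11 + 2 + 13) / 2 = 26 / 2 = 13

Answer: 13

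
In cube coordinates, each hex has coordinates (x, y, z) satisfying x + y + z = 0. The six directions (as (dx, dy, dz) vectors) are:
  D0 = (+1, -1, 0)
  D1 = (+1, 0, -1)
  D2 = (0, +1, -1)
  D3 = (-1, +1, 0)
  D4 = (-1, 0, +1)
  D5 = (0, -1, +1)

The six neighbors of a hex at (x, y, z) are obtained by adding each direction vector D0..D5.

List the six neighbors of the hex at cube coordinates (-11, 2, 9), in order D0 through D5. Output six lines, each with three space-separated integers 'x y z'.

Center: (-11, 2, 9). Add each direction:
  D0: (-11, 2, 9) + (1, -1, 0) = (-10, 1, 9)
  D1: (-11, 2, 9) + (1, 0, -1) = (-10, 2, 8)
  D2: (-11, 2, 9) + (0, 1, -1) = (-11, 3, 8)
  D3: (-11, 2, 9) + (-1, 1, 0) = (-12, 3, 9)
  D4: (-11, 2, 9) + (-1, 0, 1) = (-12, 2, 10)
  D5: (-11, 2, 9) + (0, -1, 1) = (-11, 1, 10)

Answer: -10 1 9
-10 2 8
-11 3 8
-12 3 9
-12 2 10
-11 1 10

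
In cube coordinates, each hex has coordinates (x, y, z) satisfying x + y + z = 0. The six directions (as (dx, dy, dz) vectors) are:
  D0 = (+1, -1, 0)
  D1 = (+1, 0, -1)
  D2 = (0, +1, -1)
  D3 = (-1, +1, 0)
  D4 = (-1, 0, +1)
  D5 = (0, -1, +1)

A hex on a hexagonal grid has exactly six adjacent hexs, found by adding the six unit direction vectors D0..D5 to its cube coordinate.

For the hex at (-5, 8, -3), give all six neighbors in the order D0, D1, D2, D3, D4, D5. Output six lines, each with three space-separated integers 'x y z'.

Answer: -4 7 -3
-4 8 -4
-5 9 -4
-6 9 -3
-6 8 -2
-5 7 -2

Derivation:
Center: (-5, 8, -3). Add each direction:
  D0: (-5, 8, -3) + (1, -1, 0) = (-4, 7, -3)
  D1: (-5, 8, -3) + (1, 0, -1) = (-4, 8, -4)
  D2: (-5, 8, -3) + (0, 1, -1) = (-5, 9, -4)
  D3: (-5, 8, -3) + (-1, 1, 0) = (-6, 9, -3)
  D4: (-5, 8, -3) + (-1, 0, 1) = (-6, 8, -2)
  D5: (-5, 8, -3) + (0, -1, 1) = (-5, 7, -2)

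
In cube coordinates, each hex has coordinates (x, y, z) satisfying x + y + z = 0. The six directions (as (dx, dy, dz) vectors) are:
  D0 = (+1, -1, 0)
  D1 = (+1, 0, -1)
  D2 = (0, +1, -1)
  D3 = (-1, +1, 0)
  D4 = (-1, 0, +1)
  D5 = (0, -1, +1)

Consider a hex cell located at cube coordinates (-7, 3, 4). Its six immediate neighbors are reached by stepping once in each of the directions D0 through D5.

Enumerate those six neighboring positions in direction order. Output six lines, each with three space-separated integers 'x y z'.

Center: (-7, 3, 4). Add each direction:
  D0: (-7, 3, 4) + (1, -1, 0) = (-6, 2, 4)
  D1: (-7, 3, 4) + (1, 0, -1) = (-6, 3, 3)
  D2: (-7, 3, 4) + (0, 1, -1) = (-7, 4, 3)
  D3: (-7, 3, 4) + (-1, 1, 0) = (-8, 4, 4)
  D4: (-7, 3, 4) + (-1, 0, 1) = (-8, 3, 5)
  D5: (-7, 3, 4) + (0, -1, 1) = (-7, 2, 5)

Answer: -6 2 4
-6 3 3
-7 4 3
-8 4 4
-8 3 5
-7 2 5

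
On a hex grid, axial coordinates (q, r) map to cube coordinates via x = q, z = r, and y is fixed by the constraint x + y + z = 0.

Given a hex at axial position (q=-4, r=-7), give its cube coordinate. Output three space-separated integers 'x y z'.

Answer: -4 11 -7

Derivation:
x = q = -4
z = r = -7
y = -x - z = -(-4) - (-7) = 11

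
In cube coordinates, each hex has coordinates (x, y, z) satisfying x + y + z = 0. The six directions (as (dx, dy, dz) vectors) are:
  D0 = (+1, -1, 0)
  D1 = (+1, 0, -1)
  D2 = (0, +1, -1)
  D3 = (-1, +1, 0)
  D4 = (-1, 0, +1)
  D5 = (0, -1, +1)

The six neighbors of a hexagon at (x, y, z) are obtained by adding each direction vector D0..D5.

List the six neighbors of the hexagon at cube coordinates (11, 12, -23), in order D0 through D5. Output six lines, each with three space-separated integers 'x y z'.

Answer: 12 11 -23
12 12 -24
11 13 -24
10 13 -23
10 12 -22
11 11 -22

Derivation:
Center: (11, 12, -23). Add each direction:
  D0: (11, 12, -23) + (1, -1, 0) = (12, 11, -23)
  D1: (11, 12, -23) + (1, 0, -1) = (12, 12, -24)
  D2: (11, 12, -23) + (0, 1, -1) = (11, 13, -24)
  D3: (11, 12, -23) + (-1, 1, 0) = (10, 13, -23)
  D4: (11, 12, -23) + (-1, 0, 1) = (10, 12, -22)
  D5: (11, 12, -23) + (0, -1, 1) = (11, 11, -22)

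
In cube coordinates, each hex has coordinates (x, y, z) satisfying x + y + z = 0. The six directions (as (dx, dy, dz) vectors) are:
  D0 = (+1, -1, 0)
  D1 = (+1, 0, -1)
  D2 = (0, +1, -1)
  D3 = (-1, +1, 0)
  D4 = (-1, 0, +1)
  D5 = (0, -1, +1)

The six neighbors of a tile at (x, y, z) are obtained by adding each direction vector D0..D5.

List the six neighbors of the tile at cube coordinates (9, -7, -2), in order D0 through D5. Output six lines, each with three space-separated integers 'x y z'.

Answer: 10 -8 -2
10 -7 -3
9 -6 -3
8 -6 -2
8 -7 -1
9 -8 -1

Derivation:
Center: (9, -7, -2). Add each direction:
  D0: (9, -7, -2) + (1, -1, 0) = (10, -8, -2)
  D1: (9, -7, -2) + (1, 0, -1) = (10, -7, -3)
  D2: (9, -7, -2) + (0, 1, -1) = (9, -6, -3)
  D3: (9, -7, -2) + (-1, 1, 0) = (8, -6, -2)
  D4: (9, -7, -2) + (-1, 0, 1) = (8, -7, -1)
  D5: (9, -7, -2) + (0, -1, 1) = (9, -8, -1)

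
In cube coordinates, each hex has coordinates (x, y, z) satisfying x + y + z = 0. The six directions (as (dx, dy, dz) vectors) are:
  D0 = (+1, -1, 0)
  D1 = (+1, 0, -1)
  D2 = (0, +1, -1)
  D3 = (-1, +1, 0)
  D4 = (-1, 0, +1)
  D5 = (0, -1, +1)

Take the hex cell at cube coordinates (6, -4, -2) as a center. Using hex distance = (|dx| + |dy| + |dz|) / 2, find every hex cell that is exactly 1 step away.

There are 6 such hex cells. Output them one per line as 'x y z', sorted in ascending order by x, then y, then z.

Answer: 5 -4 -1
5 -3 -2
6 -5 -1
6 -3 -3
7 -5 -2
7 -4 -3

Derivation:
Walk ring at distance 1 from (6, -4, -2):
Start at center + D4*1 = (5, -4, -1)
  hex 0: (5, -4, -1)
  hex 1: (6, -5, -1)
  hex 2: (7, -5, -2)
  hex 3: (7, -4, -3)
  hex 4: (6, -3, -3)
  hex 5: (5, -3, -2)
Sorted: 6 hexes.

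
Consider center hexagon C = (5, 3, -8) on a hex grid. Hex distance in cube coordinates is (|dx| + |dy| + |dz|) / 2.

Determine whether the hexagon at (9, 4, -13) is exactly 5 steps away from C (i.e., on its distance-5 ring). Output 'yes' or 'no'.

|px - cx| = |9 - 5| = 4
|py - cy| = |4 - 3| = 1
|pz - cz| = |-13 - (-8)| = 5
distance = (4+1+5)/2 = 10/2 = 5
radius = 5; distance == radius -> yes

Answer: yes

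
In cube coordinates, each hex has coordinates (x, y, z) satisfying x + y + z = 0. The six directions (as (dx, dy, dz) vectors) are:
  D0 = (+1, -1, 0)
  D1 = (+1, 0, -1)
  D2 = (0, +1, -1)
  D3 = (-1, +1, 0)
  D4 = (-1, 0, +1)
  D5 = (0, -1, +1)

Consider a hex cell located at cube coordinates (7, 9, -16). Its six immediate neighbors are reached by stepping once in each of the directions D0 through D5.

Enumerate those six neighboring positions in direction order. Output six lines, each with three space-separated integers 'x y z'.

Answer: 8 8 -16
8 9 -17
7 10 -17
6 10 -16
6 9 -15
7 8 -15

Derivation:
Center: (7, 9, -16). Add each direction:
  D0: (7, 9, -16) + (1, -1, 0) = (8, 8, -16)
  D1: (7, 9, -16) + (1, 0, -1) = (8, 9, -17)
  D2: (7, 9, -16) + (0, 1, -1) = (7, 10, -17)
  D3: (7, 9, -16) + (-1, 1, 0) = (6, 10, -16)
  D4: (7, 9, -16) + (-1, 0, 1) = (6, 9, -15)
  D5: (7, 9, -16) + (0, -1, 1) = (7, 8, -15)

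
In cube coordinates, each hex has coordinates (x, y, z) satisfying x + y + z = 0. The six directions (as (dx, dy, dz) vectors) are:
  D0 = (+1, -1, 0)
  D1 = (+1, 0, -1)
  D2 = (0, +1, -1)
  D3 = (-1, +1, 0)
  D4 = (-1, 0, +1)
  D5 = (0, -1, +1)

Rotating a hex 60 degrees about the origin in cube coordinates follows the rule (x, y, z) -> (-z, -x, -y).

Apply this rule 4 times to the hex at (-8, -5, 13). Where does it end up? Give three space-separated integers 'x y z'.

Start: (-8, -5, 13)
Step 1: (-8, -5, 13) -> (-(13), -(-8), -(-5)) = (-13, 8, 5)
Step 2: (-13, 8, 5) -> (-(5), -(-13), -(8)) = (-5, 13, -8)
Step 3: (-5, 13, -8) -> (-(-8), -(-5), -(13)) = (8, 5, -13)
Step 4: (8, 5, -13) -> (-(-13), -(8), -(5)) = (13, -8, -5)

Answer: 13 -8 -5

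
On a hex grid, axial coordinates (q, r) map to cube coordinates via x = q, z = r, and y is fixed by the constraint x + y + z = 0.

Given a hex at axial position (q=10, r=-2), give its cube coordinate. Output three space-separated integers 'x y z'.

x = q = 10
z = r = -2
y = -x - z = -(10) - (-2) = -8

Answer: 10 -8 -2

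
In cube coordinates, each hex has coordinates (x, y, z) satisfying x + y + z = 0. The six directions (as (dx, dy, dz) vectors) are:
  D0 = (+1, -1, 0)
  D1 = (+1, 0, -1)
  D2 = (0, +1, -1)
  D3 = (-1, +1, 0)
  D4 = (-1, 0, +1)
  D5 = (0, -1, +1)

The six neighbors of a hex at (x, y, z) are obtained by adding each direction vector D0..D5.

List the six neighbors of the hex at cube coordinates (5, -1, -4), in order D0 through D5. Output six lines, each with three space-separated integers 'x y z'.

Answer: 6 -2 -4
6 -1 -5
5 0 -5
4 0 -4
4 -1 -3
5 -2 -3

Derivation:
Center: (5, -1, -4). Add each direction:
  D0: (5, -1, -4) + (1, -1, 0) = (6, -2, -4)
  D1: (5, -1, -4) + (1, 0, -1) = (6, -1, -5)
  D2: (5, -1, -4) + (0, 1, -1) = (5, 0, -5)
  D3: (5, -1, -4) + (-1, 1, 0) = (4, 0, -4)
  D4: (5, -1, -4) + (-1, 0, 1) = (4, -1, -3)
  D5: (5, -1, -4) + (0, -1, 1) = (5, -2, -3)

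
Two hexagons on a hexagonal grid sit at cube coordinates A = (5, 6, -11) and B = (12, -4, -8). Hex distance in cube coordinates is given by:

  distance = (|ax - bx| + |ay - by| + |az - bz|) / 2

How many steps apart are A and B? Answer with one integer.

|ax - bx| = |5 - 12| = 7
|ay - by| = |6 - (-4)| = 10
|az - bz| = |-11 - (-8)| = 3
distance = (7 + 10 + 3) / 2 = 20 / 2 = 10

Answer: 10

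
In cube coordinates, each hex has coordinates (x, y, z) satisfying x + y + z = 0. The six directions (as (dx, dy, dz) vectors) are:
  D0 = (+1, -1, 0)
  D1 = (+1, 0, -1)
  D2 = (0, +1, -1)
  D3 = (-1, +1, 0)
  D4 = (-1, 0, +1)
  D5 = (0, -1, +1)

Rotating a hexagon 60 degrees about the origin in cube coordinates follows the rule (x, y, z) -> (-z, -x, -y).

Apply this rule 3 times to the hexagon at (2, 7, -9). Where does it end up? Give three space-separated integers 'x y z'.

Answer: -2 -7 9

Derivation:
Start: (2, 7, -9)
Step 1: (2, 7, -9) -> (-(-9), -(2), -(7)) = (9, -2, -7)
Step 2: (9, -2, -7) -> (-(-7), -(9), -(-2)) = (7, -9, 2)
Step 3: (7, -9, 2) -> (-(2), -(7), -(-9)) = (-2, -7, 9)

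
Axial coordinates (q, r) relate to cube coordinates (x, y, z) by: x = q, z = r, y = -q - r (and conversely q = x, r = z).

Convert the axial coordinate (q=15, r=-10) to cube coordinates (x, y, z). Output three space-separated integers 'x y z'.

Answer: 15 -5 -10

Derivation:
x = q = 15
z = r = -10
y = -x - z = -(15) - (-10) = -5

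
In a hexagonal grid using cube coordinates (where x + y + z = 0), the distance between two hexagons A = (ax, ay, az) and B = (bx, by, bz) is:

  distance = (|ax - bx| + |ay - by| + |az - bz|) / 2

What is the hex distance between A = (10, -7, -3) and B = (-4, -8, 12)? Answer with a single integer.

Answer: 15

Derivation:
|ax - bx| = |10 - (-4)| = 14
|ay - by| = |-7 - (-8)| = 1
|az - bz| = |-3 - 12| = 15
distance = (14 + 1 + 15) / 2 = 30 / 2 = 15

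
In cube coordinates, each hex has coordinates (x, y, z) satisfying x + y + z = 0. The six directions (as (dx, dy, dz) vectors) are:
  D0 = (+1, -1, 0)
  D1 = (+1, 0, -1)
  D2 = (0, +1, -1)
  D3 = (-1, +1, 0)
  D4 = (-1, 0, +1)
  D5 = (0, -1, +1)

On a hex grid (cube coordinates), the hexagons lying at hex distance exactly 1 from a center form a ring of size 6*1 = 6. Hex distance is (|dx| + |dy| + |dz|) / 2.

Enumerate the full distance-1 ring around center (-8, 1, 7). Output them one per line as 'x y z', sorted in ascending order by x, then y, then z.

Answer: -9 1 8
-9 2 7
-8 0 8
-8 2 6
-7 0 7
-7 1 6

Derivation:
Walk ring at distance 1 from (-8, 1, 7):
Start at center + D4*1 = (-9, 1, 8)
  hex 0: (-9, 1, 8)
  hex 1: (-8, 0, 8)
  hex 2: (-7, 0, 7)
  hex 3: (-7, 1, 6)
  hex 4: (-8, 2, 6)
  hex 5: (-9, 2, 7)
Sorted: 6 hexes.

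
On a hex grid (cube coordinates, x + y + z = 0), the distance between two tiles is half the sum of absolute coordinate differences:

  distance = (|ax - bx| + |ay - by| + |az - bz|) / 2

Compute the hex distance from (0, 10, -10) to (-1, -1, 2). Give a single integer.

Answer: 12

Derivation:
|ax - bx| = |0 - (-1)| = 1
|ay - by| = |10 - (-1)| = 11
|az - bz| = |-10 - 2| = 12
distance = (1 + 11 + 12) / 2 = 24 / 2 = 12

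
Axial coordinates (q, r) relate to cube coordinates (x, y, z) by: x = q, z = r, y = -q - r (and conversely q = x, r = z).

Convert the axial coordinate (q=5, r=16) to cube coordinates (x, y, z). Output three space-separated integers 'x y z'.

x = q = 5
z = r = 16
y = -x - z = -(5) - (16) = -21

Answer: 5 -21 16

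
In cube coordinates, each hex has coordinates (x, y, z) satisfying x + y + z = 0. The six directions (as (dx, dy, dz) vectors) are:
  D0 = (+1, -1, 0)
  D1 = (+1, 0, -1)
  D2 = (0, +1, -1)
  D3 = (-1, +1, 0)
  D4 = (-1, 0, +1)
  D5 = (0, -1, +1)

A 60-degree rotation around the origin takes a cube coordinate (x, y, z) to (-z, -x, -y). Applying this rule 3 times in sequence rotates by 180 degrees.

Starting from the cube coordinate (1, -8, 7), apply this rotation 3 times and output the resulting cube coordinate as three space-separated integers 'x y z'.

Start: (1, -8, 7)
Step 1: (1, -8, 7) -> (-(7), -(1), -(-8)) = (-7, -1, 8)
Step 2: (-7, -1, 8) -> (-(8), -(-7), -(-1)) = (-8, 7, 1)
Step 3: (-8, 7, 1) -> (-(1), -(-8), -(7)) = (-1, 8, -7)

Answer: -1 8 -7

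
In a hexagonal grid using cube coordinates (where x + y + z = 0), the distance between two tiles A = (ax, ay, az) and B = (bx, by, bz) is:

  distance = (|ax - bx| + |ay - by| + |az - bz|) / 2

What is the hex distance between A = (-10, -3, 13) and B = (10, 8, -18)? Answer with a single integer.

|ax - bx| = |-10 - 10| = 20
|ay - by| = |-3 - 8| = 11
|az - bz| = |13 - (-18)| = 31
distance = (20 + 11 + 31) / 2 = 62 / 2 = 31

Answer: 31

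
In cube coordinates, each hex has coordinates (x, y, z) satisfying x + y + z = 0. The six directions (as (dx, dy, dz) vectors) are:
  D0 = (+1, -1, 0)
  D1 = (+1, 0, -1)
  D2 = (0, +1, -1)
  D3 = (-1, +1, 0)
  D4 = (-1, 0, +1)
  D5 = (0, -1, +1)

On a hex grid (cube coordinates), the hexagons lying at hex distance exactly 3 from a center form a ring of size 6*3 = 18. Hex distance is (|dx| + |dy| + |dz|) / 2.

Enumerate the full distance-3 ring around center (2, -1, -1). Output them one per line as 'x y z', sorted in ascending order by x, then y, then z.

Walk ring at distance 3 from (2, -1, -1):
Start at center + D4*3 = (-1, -1, 2)
  hex 0: (-1, -1, 2)
  hex 1: (0, -2, 2)
  hex 2: (1, -3, 2)
  hex 3: (2, -4, 2)
  hex 4: (3, -4, 1)
  hex 5: (4, -4, 0)
  hex 6: (5, -4, -1)
  hex 7: (5, -3, -2)
  hex 8: (5, -2, -3)
  hex 9: (5, -1, -4)
  hex 10: (4, 0, -4)
  hex 11: (3, 1, -4)
  hex 12: (2, 2, -4)
  hex 13: (1, 2, -3)
  hex 14: (0, 2, -2)
  hex 15: (-1, 2, -1)
  hex 16: (-1, 1, 0)
  hex 17: (-1, 0, 1)
Sorted: 18 hexes.

Answer: -1 -1 2
-1 0 1
-1 1 0
-1 2 -1
0 -2 2
0 2 -2
1 -3 2
1 2 -3
2 -4 2
2 2 -4
3 -4 1
3 1 -4
4 -4 0
4 0 -4
5 -4 -1
5 -3 -2
5 -2 -3
5 -1 -4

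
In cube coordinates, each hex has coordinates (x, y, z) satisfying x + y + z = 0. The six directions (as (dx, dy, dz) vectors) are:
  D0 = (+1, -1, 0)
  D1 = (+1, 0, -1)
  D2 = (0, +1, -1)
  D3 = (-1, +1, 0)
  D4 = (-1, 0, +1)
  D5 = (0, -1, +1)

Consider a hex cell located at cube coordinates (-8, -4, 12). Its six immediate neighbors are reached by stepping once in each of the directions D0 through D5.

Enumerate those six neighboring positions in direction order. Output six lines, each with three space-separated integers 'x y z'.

Center: (-8, -4, 12). Add each direction:
  D0: (-8, -4, 12) + (1, -1, 0) = (-7, -5, 12)
  D1: (-8, -4, 12) + (1, 0, -1) = (-7, -4, 11)
  D2: (-8, -4, 12) + (0, 1, -1) = (-8, -3, 11)
  D3: (-8, -4, 12) + (-1, 1, 0) = (-9, -3, 12)
  D4: (-8, -4, 12) + (-1, 0, 1) = (-9, -4, 13)
  D5: (-8, -4, 12) + (0, -1, 1) = (-8, -5, 13)

Answer: -7 -5 12
-7 -4 11
-8 -3 11
-9 -3 12
-9 -4 13
-8 -5 13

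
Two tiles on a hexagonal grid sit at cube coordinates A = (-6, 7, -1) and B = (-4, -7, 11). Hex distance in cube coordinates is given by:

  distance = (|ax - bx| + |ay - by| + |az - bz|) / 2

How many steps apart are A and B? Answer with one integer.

|ax - bx| = |-6 - (-4)| = 2
|ay - by| = |7 - (-7)| = 14
|az - bz| = |-1 - 11| = 12
distance = (2 + 14 + 12) / 2 = 28 / 2 = 14

Answer: 14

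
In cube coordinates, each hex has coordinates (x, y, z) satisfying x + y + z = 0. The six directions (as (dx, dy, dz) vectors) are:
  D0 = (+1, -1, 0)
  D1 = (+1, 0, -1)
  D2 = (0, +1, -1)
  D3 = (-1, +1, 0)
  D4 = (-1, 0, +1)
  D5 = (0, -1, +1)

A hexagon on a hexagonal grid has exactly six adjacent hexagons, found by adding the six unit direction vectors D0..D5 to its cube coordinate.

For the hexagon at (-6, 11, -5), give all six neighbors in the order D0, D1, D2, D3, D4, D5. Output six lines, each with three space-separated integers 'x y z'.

Center: (-6, 11, -5). Add each direction:
  D0: (-6, 11, -5) + (1, -1, 0) = (-5, 10, -5)
  D1: (-6, 11, -5) + (1, 0, -1) = (-5, 11, -6)
  D2: (-6, 11, -5) + (0, 1, -1) = (-6, 12, -6)
  D3: (-6, 11, -5) + (-1, 1, 0) = (-7, 12, -5)
  D4: (-6, 11, -5) + (-1, 0, 1) = (-7, 11, -4)
  D5: (-6, 11, -5) + (0, -1, 1) = (-6, 10, -4)

Answer: -5 10 -5
-5 11 -6
-6 12 -6
-7 12 -5
-7 11 -4
-6 10 -4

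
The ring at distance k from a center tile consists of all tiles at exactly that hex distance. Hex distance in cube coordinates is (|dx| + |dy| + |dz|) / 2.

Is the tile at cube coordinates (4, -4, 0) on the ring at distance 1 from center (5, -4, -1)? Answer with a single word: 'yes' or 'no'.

Answer: yes

Derivation:
|px - cx| = |4 - 5| = 1
|py - cy| = |-4 - (-4)| = 0
|pz - cz| = |0 - (-1)| = 1
distance = (1+0+1)/2 = 2/2 = 1
radius = 1; distance == radius -> yes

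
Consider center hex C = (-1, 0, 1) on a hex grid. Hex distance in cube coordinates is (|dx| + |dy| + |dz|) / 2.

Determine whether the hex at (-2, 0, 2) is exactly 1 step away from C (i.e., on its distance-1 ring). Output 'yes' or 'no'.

|px - cx| = |-2 - (-1)| = 1
|py - cy| = |0 - 0| = 0
|pz - cz| = |2 - 1| = 1
distance = (1+0+1)/2 = 2/2 = 1
radius = 1; distance == radius -> yes

Answer: yes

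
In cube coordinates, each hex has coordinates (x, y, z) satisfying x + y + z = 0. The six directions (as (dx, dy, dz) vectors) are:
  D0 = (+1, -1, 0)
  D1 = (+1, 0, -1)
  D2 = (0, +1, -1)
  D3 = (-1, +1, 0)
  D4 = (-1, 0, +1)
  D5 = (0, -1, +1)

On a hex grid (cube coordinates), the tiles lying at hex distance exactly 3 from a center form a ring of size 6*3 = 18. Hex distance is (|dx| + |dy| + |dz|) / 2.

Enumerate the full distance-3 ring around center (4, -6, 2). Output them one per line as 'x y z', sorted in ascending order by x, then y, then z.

Answer: 1 -6 5
1 -5 4
1 -4 3
1 -3 2
2 -7 5
2 -3 1
3 -8 5
3 -3 0
4 -9 5
4 -3 -1
5 -9 4
5 -4 -1
6 -9 3
6 -5 -1
7 -9 2
7 -8 1
7 -7 0
7 -6 -1

Derivation:
Walk ring at distance 3 from (4, -6, 2):
Start at center + D4*3 = (1, -6, 5)
  hex 0: (1, -6, 5)
  hex 1: (2, -7, 5)
  hex 2: (3, -8, 5)
  hex 3: (4, -9, 5)
  hex 4: (5, -9, 4)
  hex 5: (6, -9, 3)
  hex 6: (7, -9, 2)
  hex 7: (7, -8, 1)
  hex 8: (7, -7, 0)
  hex 9: (7, -6, -1)
  hex 10: (6, -5, -1)
  hex 11: (5, -4, -1)
  hex 12: (4, -3, -1)
  hex 13: (3, -3, 0)
  hex 14: (2, -3, 1)
  hex 15: (1, -3, 2)
  hex 16: (1, -4, 3)
  hex 17: (1, -5, 4)
Sorted: 18 hexes.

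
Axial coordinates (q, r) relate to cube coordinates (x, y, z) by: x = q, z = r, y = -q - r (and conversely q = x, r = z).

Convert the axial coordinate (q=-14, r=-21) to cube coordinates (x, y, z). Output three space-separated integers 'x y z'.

x = q = -14
z = r = -21
y = -x - z = -(-14) - (-21) = 35

Answer: -14 35 -21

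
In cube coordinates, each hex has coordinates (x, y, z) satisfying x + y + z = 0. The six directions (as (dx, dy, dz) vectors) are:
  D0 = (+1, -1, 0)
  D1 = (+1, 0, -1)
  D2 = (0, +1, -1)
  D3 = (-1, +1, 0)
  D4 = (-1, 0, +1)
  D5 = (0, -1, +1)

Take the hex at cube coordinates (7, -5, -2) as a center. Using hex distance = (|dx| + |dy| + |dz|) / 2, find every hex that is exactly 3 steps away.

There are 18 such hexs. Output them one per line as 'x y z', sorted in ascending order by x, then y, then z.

Answer: 4 -5 1
4 -4 0
4 -3 -1
4 -2 -2
5 -6 1
5 -2 -3
6 -7 1
6 -2 -4
7 -8 1
7 -2 -5
8 -8 0
8 -3 -5
9 -8 -1
9 -4 -5
10 -8 -2
10 -7 -3
10 -6 -4
10 -5 -5

Derivation:
Walk ring at distance 3 from (7, -5, -2):
Start at center + D4*3 = (4, -5, 1)
  hex 0: (4, -5, 1)
  hex 1: (5, -6, 1)
  hex 2: (6, -7, 1)
  hex 3: (7, -8, 1)
  hex 4: (8, -8, 0)
  hex 5: (9, -8, -1)
  hex 6: (10, -8, -2)
  hex 7: (10, -7, -3)
  hex 8: (10, -6, -4)
  hex 9: (10, -5, -5)
  hex 10: (9, -4, -5)
  hex 11: (8, -3, -5)
  hex 12: (7, -2, -5)
  hex 13: (6, -2, -4)
  hex 14: (5, -2, -3)
  hex 15: (4, -2, -2)
  hex 16: (4, -3, -1)
  hex 17: (4, -4, 0)
Sorted: 18 hexes.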